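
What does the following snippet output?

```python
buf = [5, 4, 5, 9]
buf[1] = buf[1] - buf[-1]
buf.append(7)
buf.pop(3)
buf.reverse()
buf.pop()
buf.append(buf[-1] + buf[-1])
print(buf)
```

buf[1] = buf[1]-buf[-1] = 4-9 = -5 → [5, -5, 5, 9]
append 7 → [5, -5, 5, 9, 7]
pop(3) removes 9 → [5, -5, 5, 7]
reverse → [7, 5, -5, 5]
pop() removes 5 → [7, 5, -5]
append buf[-1]+buf[-1] = (-5)+(-5) = -10 → [7, 5, -5, -10]

[7, 5, -5, -10]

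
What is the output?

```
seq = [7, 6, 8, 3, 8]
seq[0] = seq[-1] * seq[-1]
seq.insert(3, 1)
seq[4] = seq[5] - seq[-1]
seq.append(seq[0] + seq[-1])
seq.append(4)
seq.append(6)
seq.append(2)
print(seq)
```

seq[0] = seq[-1]*seq[-1] = 8*8 = 64 → [64, 6, 8, 3, 8]
insert 1 at 3 → [64, 6, 8, 1, 3, 8]
seq[4] = seq[5]-seq[-1] = 8-8 = 0 → [64, 6, 8, 1, 0, 8]
append seq[0]+seq[-1] = 64+8 = 72 → [64, 6, 8, 1, 0, 8, 72]
append 4 → [64, 6, 8, 1, 0, 8, 72, 4]
append 6 → [64, 6, 8, 1, 0, 8, 72, 4, 6]
append 2 → [64, 6, 8, 1, 0, 8, 72, 4, 6, 2]

[64, 6, 8, 1, 0, 8, 72, 4, 6, 2]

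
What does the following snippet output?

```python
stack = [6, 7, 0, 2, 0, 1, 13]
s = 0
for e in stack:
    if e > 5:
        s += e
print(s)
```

e=6: >5, s = 0+6 = 6
e=7: >5, s = 6+7 = 13
e=0: not >5
e=2: not >5
e=0: not >5
e=1: not >5
e=13: >5, s = 13+13 = 26

26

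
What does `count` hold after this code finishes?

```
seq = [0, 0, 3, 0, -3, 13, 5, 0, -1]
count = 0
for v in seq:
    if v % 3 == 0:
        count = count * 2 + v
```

18

v=0: %3==0, count = 0*2+0 = 0
v=0: %3==0, count = 0*2+0 = 0
v=3: %3==0, count = 0*2+3 = 3
v=0: %3==0, count = 3*2+0 = 6
v=-3: %3==0, count = 6*2+(-3) = 9
v=13: not %3==0
v=5: not %3==0
v=0: %3==0, count = 9*2+0 = 18
v=-1: not %3==0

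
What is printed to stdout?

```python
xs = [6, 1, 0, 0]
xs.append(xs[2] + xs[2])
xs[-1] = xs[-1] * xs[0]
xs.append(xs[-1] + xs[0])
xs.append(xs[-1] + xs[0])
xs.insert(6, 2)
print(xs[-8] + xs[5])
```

append xs[2]+xs[2] = 0+0 = 0 → [6, 1, 0, 0, 0]
xs[-1] = xs[-1]*xs[0] = 0*6 = 0 → [6, 1, 0, 0, 0]
append xs[-1]+xs[0] = 0+6 = 6 → [6, 1, 0, 0, 0, 6]
append xs[-1]+xs[0] = 6+6 = 12 → [6, 1, 0, 0, 0, 6, 12]
insert 2 at 6 → [6, 1, 0, 0, 0, 6, 2, 12]
xs[-8]+xs[5] = 6+6 = 12

12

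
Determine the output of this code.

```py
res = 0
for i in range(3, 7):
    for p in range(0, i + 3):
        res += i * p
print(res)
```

i=3,p=0: res = 0+0 = 0
i=3,p=1: res = 0+3 = 3
i=3,p=2: res = 3+6 = 9
i=3,p=3: res = 9+9 = 18
i=3,p=4: res = 18+12 = 30
i=3,p=5: res = 30+15 = 45
i=4,p=0: res = 45+0 = 45
i=4,p=1: res = 45+4 = 49
i=4,p=2: res = 49+8 = 57
i=4,p=3: res = 57+12 = 69
i=4,p=4: res = 69+16 = 85
i=4,p=5: res = 85+20 = 105
i=4,p=6: res = 105+24 = 129
i=5,p=0: res = 129+0 = 129
i=5,p=1: res = 129+5 = 134
i=5,p=2: res = 134+10 = 144
i=5,p=3: res = 144+15 = 159
i=5,p=4: res = 159+20 = 179
i=5,p=5: res = 179+25 = 204
i=5,p=6: res = 204+30 = 234
i=5,p=7: res = 234+35 = 269
i=6,p=0: res = 269+0 = 269
i=6,p=1: res = 269+6 = 275
i=6,p=2: res = 275+12 = 287
i=6,p=3: res = 287+18 = 305
i=6,p=4: res = 305+24 = 329
i=6,p=5: res = 329+30 = 359
i=6,p=6: res = 359+36 = 395
i=6,p=7: res = 395+42 = 437
i=6,p=8: res = 437+48 = 485

485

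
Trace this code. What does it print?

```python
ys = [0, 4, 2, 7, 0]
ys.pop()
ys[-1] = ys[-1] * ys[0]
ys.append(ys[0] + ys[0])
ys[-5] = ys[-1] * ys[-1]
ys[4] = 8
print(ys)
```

pop() removes 0 → [0, 4, 2, 7]
ys[-1] = ys[-1]*ys[0] = 7*0 = 0 → [0, 4, 2, 0]
append ys[0]+ys[0] = 0+0 = 0 → [0, 4, 2, 0, 0]
ys[-5] = ys[-1]*ys[-1] = 0*0 = 0 → [0, 4, 2, 0, 0]
ys[4] = 8 → [0, 4, 2, 0, 8]

[0, 4, 2, 0, 8]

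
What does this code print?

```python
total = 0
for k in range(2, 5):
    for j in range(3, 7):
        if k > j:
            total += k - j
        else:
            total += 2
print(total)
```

k=2,j=3: not 2>3, total = 0+2 = 2
k=2,j=4: not 2>4, total = 2+2 = 4
k=2,j=5: not 2>5, total = 4+2 = 6
k=2,j=6: not 2>6, total = 6+2 = 8
k=3,j=3: not 3>3, total = 8+2 = 10
k=3,j=4: not 3>4, total = 10+2 = 12
k=3,j=5: not 3>5, total = 12+2 = 14
k=3,j=6: not 3>6, total = 14+2 = 16
k=4,j=3: 4>3, total = 16+1 = 17
k=4,j=4: not 4>4, total = 17+2 = 19
k=4,j=5: not 4>5, total = 19+2 = 21
k=4,j=6: not 4>6, total = 21+2 = 23

23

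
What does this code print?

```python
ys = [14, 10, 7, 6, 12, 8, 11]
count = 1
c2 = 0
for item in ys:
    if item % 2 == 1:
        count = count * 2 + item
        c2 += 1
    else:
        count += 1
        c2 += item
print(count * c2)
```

item=14: not odd, count = 1+1 = 2; c2=14
item=10: not odd, count = 2+1 = 3; c2=24
item=7: odd, count = 3*2+7 = 13; c2=25
item=6: not odd, count = 13+1 = 14; c2=31
item=12: not odd, count = 14+1 = 15; c2=43
item=8: not odd, count = 15+1 = 16; c2=51
item=11: odd, count = 16*2+11 = 43; c2=52
count*c2 = 43*52 = 2236

2236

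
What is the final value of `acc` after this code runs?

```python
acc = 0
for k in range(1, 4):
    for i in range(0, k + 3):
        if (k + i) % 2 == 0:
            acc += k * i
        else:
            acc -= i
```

k=1,i=0: odd sum, acc = 0-0 = 0
k=1,i=1: even sum, acc = 0+1 = 1
k=1,i=2: odd sum, acc = 1-2 = -1
k=1,i=3: even sum, acc = (-1)+3 = 2
k=2,i=0: even sum, acc = 2+0 = 2
k=2,i=1: odd sum, acc = 2-1 = 1
k=2,i=2: even sum, acc = 1+4 = 5
k=2,i=3: odd sum, acc = 5-3 = 2
k=2,i=4: even sum, acc = 2+8 = 10
k=3,i=0: odd sum, acc = 10-0 = 10
k=3,i=1: even sum, acc = 10+3 = 13
k=3,i=2: odd sum, acc = 13-2 = 11
k=3,i=3: even sum, acc = 11+9 = 20
k=3,i=4: odd sum, acc = 20-4 = 16
k=3,i=5: even sum, acc = 16+15 = 31

31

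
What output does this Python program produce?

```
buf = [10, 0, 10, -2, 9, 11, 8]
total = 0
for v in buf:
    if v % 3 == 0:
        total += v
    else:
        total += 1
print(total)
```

14

v=10: not %3==0, total = 0+1 = 1
v=0: %3==0, total = 1+0 = 1
v=10: not %3==0, total = 1+1 = 2
v=-2: not %3==0, total = 2+1 = 3
v=9: %3==0, total = 3+9 = 12
v=11: not %3==0, total = 12+1 = 13
v=8: not %3==0, total = 13+1 = 14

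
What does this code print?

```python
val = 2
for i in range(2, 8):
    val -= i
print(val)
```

i=2: val = 2-2 = 0
i=3: val = 0-3 = -3
i=4: val = (-3)-4 = -7
i=5: val = (-7)-5 = -12
i=6: val = (-12)-6 = -18
i=7: val = (-18)-7 = -25

-25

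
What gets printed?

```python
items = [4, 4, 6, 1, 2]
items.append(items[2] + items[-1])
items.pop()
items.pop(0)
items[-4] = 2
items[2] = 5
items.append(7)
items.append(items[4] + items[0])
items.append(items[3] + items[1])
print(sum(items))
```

39

append items[2]+items[-1] = 6+2 = 8 → [4, 4, 6, 1, 2, 8]
pop() removes 8 → [4, 4, 6, 1, 2]
pop(0) removes 4 → [4, 6, 1, 2]
items[-4] = 2 → [2, 6, 1, 2]
items[2] = 5 → [2, 6, 5, 2]
append 7 → [2, 6, 5, 2, 7]
append items[4]+items[0] = 7+2 = 9 → [2, 6, 5, 2, 7, 9]
append items[3]+items[1] = 2+6 = 8 → [2, 6, 5, 2, 7, 9, 8]
sum = 39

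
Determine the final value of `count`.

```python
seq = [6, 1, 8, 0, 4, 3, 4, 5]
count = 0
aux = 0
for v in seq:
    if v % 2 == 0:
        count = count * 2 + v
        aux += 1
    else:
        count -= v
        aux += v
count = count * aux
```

v=6: even, count = 0*2+6 = 6; aux=1
v=1: not even, count = 6-1 = 5; aux=2
v=8: even, count = 5*2+8 = 18; aux=3
v=0: even, count = 18*2+0 = 36; aux=4
v=4: even, count = 36*2+4 = 76; aux=5
v=3: not even, count = 76-3 = 73; aux=8
v=4: even, count = 73*2+4 = 150; aux=9
v=5: not even, count = 150-5 = 145; aux=14
count*aux = 145*14 = 2030

2030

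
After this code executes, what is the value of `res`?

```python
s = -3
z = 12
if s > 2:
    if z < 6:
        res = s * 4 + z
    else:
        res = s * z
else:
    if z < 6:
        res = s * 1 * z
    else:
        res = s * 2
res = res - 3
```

-9

s=-3, z=12
s > 2 is False; z < 6 is False
→ res = s * 2 = -6
res = (-6)-3 = -9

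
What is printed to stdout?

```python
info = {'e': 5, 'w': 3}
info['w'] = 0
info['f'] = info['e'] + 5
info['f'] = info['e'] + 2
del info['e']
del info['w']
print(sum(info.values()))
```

7

info['w'] = 0 → {'e': 5, 'w': 0}
info['f'] = info['e']+5 = 10 → {'e': 5, 'w': 0, 'f': 10}
info['f'] = info['e']+2 = 7 → {'e': 5, 'w': 0, 'f': 7}
del 'e' → {'w': 0, 'f': 7}
del 'w' → {'f': 7}
sum of values = 7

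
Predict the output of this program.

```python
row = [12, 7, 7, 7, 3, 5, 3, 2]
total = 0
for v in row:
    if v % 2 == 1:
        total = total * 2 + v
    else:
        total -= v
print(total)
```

-353

v=12: not odd, total = 0-12 = -12
v=7: odd, total = (-12)*2+7 = -17
v=7: odd, total = (-17)*2+7 = -27
v=7: odd, total = (-27)*2+7 = -47
v=3: odd, total = (-47)*2+3 = -91
v=5: odd, total = (-91)*2+5 = -177
v=3: odd, total = (-177)*2+3 = -351
v=2: not odd, total = (-351)-2 = -353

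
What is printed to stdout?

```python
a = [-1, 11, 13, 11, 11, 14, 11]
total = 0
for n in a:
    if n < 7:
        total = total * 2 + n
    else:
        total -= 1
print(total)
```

n=-1: <7, total = 0*2+(-1) = -1
n=11: not <7, total = (-1)-1 = -2
n=13: not <7, total = (-2)-1 = -3
n=11: not <7, total = (-3)-1 = -4
n=11: not <7, total = (-4)-1 = -5
n=14: not <7, total = (-5)-1 = -6
n=11: not <7, total = (-6)-1 = -7

-7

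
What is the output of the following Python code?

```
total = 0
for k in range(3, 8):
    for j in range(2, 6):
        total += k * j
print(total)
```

k=3,j=2: total = 0+6 = 6
k=3,j=3: total = 6+9 = 15
k=3,j=4: total = 15+12 = 27
k=3,j=5: total = 27+15 = 42
k=4,j=2: total = 42+8 = 50
k=4,j=3: total = 50+12 = 62
k=4,j=4: total = 62+16 = 78
k=4,j=5: total = 78+20 = 98
k=5,j=2: total = 98+10 = 108
k=5,j=3: total = 108+15 = 123
k=5,j=4: total = 123+20 = 143
k=5,j=5: total = 143+25 = 168
k=6,j=2: total = 168+12 = 180
k=6,j=3: total = 180+18 = 198
k=6,j=4: total = 198+24 = 222
k=6,j=5: total = 222+30 = 252
k=7,j=2: total = 252+14 = 266
k=7,j=3: total = 266+21 = 287
k=7,j=4: total = 287+28 = 315
k=7,j=5: total = 315+35 = 350

350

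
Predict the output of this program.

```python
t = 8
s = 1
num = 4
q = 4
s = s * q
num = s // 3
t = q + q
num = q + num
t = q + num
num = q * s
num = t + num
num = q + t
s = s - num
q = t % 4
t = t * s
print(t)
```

s = 1*4 = 4
num = 4//3 = 1
t = 4+4 = 8
num = 4+1 = 5
t = 4+5 = 9
num = 4*4 = 16
num = 9+16 = 25
num = 4+9 = 13
s = 4-13 = -9
q = 9%4 = 1
t = 9*(-9) = -81

-81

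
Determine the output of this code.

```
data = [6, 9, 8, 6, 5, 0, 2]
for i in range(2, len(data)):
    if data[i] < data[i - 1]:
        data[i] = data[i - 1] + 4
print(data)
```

i=2: 8<9, data[2] = 9+4 = 13 → [6, 9, 13, 6, 5, 0, 2]
i=3: 6<13, data[3] = 13+4 = 17 → [6, 9, 13, 17, 5, 0, 2]
i=4: 5<17, data[4] = 17+4 = 21 → [6, 9, 13, 17, 21, 0, 2]
i=5: 0<21, data[5] = 21+4 = 25 → [6, 9, 13, 17, 21, 25, 2]
i=6: 2<25, data[6] = 25+4 = 29 → [6, 9, 13, 17, 21, 25, 29]

[6, 9, 13, 17, 21, 25, 29]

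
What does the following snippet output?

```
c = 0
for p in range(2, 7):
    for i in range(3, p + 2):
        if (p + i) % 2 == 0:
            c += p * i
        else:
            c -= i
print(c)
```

p=2,i=3: odd sum, c = 0-3 = -3
p=3,i=3: even sum, c = (-3)+9 = 6
p=3,i=4: odd sum, c = 6-4 = 2
p=4,i=3: odd sum, c = 2-3 = -1
p=4,i=4: even sum, c = (-1)+16 = 15
p=4,i=5: odd sum, c = 15-5 = 10
p=5,i=3: even sum, c = 10+15 = 25
p=5,i=4: odd sum, c = 25-4 = 21
p=5,i=5: even sum, c = 21+25 = 46
p=5,i=6: odd sum, c = 46-6 = 40
p=6,i=3: odd sum, c = 40-3 = 37
p=6,i=4: even sum, c = 37+24 = 61
p=6,i=5: odd sum, c = 61-5 = 56
p=6,i=6: even sum, c = 56+36 = 92
p=6,i=7: odd sum, c = 92-7 = 85

85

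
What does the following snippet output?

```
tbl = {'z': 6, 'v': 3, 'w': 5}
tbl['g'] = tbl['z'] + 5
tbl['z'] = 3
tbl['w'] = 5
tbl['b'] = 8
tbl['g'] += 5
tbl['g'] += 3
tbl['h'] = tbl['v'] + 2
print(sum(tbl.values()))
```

tbl['g'] = tbl['z']+5 = 11 → {'z': 6, 'v': 3, 'w': 5, 'g': 11}
tbl['z'] = 3 → {'z': 3, 'v': 3, 'w': 5, 'g': 11}
tbl['w'] = 5 → {'z': 3, 'v': 3, 'w': 5, 'g': 11}
tbl['b'] = 8 → {'z': 3, 'v': 3, 'w': 5, 'g': 11, 'b': 8}
tbl['g'] = 11+5 = 16 → {'z': 3, 'v': 3, 'w': 5, 'g': 16, 'b': 8}
tbl['g'] = 16+3 = 19 → {'z': 3, 'v': 3, 'w': 5, 'g': 19, 'b': 8}
tbl['h'] = tbl['v']+2 = 5 → {'z': 3, 'v': 3, 'w': 5, 'g': 19, 'b': 8, 'h': 5}
sum of values = 43

43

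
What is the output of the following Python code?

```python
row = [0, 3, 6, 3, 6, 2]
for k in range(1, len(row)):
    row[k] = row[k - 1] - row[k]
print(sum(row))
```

-62

k=1: row[1] = 0-3 = -3 → [0, -3, 6, 3, 6, 2]
k=2: row[2] = (-3)-6 = -9 → [0, -3, -9, 3, 6, 2]
k=3: row[3] = (-9)-3 = -12 → [0, -3, -9, -12, 6, 2]
k=4: row[4] = (-12)-6 = -18 → [0, -3, -9, -12, -18, 2]
k=5: row[5] = (-18)-2 = -20 → [0, -3, -9, -12, -18, -20]
sum = -62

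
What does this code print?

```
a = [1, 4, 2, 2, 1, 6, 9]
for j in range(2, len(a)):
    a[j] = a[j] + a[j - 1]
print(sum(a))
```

67

j=2: a[2] = 2+4 = 6 → [1, 4, 6, 2, 1, 6, 9]
j=3: a[3] = 2+6 = 8 → [1, 4, 6, 8, 1, 6, 9]
j=4: a[4] = 1+8 = 9 → [1, 4, 6, 8, 9, 6, 9]
j=5: a[5] = 6+9 = 15 → [1, 4, 6, 8, 9, 15, 9]
j=6: a[6] = 9+15 = 24 → [1, 4, 6, 8, 9, 15, 24]
sum = 67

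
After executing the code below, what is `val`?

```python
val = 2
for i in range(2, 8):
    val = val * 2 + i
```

311

i=2: val = 2*2+2 = 6
i=3: val = 6*2+3 = 15
i=4: val = 15*2+4 = 34
i=5: val = 34*2+5 = 73
i=6: val = 73*2+6 = 152
i=7: val = 152*2+7 = 311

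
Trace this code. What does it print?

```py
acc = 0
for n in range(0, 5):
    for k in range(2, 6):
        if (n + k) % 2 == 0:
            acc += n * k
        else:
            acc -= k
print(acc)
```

32

n=0,k=2: even sum, acc = 0+0 = 0
n=0,k=3: odd sum, acc = 0-3 = -3
n=0,k=4: even sum, acc = (-3)+0 = -3
n=0,k=5: odd sum, acc = (-3)-5 = -8
n=1,k=2: odd sum, acc = (-8)-2 = -10
n=1,k=3: even sum, acc = (-10)+3 = -7
n=1,k=4: odd sum, acc = (-7)-4 = -11
n=1,k=5: even sum, acc = (-11)+5 = -6
n=2,k=2: even sum, acc = (-6)+4 = -2
n=2,k=3: odd sum, acc = (-2)-3 = -5
n=2,k=4: even sum, acc = (-5)+8 = 3
n=2,k=5: odd sum, acc = 3-5 = -2
n=3,k=2: odd sum, acc = (-2)-2 = -4
n=3,k=3: even sum, acc = (-4)+9 = 5
n=3,k=4: odd sum, acc = 5-4 = 1
n=3,k=5: even sum, acc = 1+15 = 16
n=4,k=2: even sum, acc = 16+8 = 24
n=4,k=3: odd sum, acc = 24-3 = 21
n=4,k=4: even sum, acc = 21+16 = 37
n=4,k=5: odd sum, acc = 37-5 = 32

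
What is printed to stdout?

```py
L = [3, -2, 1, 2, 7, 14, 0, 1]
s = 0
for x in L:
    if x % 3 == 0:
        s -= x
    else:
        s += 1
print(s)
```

3

x=3: %3==0, s = 0-3 = -3
x=-2: not %3==0, s = (-3)+1 = -2
x=1: not %3==0, s = (-2)+1 = -1
x=2: not %3==0, s = (-1)+1 = 0
x=7: not %3==0, s = 0+1 = 1
x=14: not %3==0, s = 1+1 = 2
x=0: %3==0, s = 2-0 = 2
x=1: not %3==0, s = 2+1 = 3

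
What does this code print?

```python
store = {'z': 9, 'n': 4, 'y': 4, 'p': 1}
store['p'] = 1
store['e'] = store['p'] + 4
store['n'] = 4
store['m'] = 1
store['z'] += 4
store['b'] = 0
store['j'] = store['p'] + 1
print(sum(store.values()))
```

store['p'] = 1 → {'z': 9, 'n': 4, 'y': 4, 'p': 1}
store['e'] = store['p']+4 = 5 → {'z': 9, 'n': 4, 'y': 4, 'p': 1, 'e': 5}
store['n'] = 4 → {'z': 9, 'n': 4, 'y': 4, 'p': 1, 'e': 5}
store['m'] = 1 → {'z': 9, 'n': 4, 'y': 4, 'p': 1, 'e': 5, 'm': 1}
store['z'] = 9+4 = 13 → {'z': 13, 'n': 4, 'y': 4, 'p': 1, 'e': 5, 'm': 1}
store['b'] = 0 → {'z': 13, 'n': 4, 'y': 4, 'p': 1, 'e': 5, 'm': 1, 'b': 0}
store['j'] = store['p']+1 = 2 → {'z': 13, 'n': 4, 'y': 4, 'p': 1, 'e': 5, 'm': 1, 'b': 0, 'j': 2}
sum of values = 30

30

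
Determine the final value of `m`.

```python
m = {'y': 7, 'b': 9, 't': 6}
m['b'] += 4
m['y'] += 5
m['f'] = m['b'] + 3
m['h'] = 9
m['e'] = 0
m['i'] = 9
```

{'y': 12, 'b': 13, 't': 6, 'f': 16, 'h': 9, 'e': 0, 'i': 9}

m['b'] = 9+4 = 13 → {'y': 7, 'b': 13, 't': 6}
m['y'] = 7+5 = 12 → {'y': 12, 'b': 13, 't': 6}
m['f'] = m['b']+3 = 16 → {'y': 12, 'b': 13, 't': 6, 'f': 16}
m['h'] = 9 → {'y': 12, 'b': 13, 't': 6, 'f': 16, 'h': 9}
m['e'] = 0 → {'y': 12, 'b': 13, 't': 6, 'f': 16, 'h': 9, 'e': 0}
m['i'] = 9 → {'y': 12, 'b': 13, 't': 6, 'f': 16, 'h': 9, 'e': 0, 'i': 9}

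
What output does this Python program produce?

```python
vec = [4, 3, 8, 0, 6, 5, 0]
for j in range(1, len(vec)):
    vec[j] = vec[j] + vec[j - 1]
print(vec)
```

j=1: vec[1] = 3+4 = 7 → [4, 7, 8, 0, 6, 5, 0]
j=2: vec[2] = 8+7 = 15 → [4, 7, 15, 0, 6, 5, 0]
j=3: vec[3] = 0+15 = 15 → [4, 7, 15, 15, 6, 5, 0]
j=4: vec[4] = 6+15 = 21 → [4, 7, 15, 15, 21, 5, 0]
j=5: vec[5] = 5+21 = 26 → [4, 7, 15, 15, 21, 26, 0]
j=6: vec[6] = 0+26 = 26 → [4, 7, 15, 15, 21, 26, 26]

[4, 7, 15, 15, 21, 26, 26]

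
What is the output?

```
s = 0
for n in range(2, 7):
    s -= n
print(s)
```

-20

n=2: s = 0-2 = -2
n=3: s = (-2)-3 = -5
n=4: s = (-5)-4 = -9
n=5: s = (-9)-5 = -14
n=6: s = (-14)-6 = -20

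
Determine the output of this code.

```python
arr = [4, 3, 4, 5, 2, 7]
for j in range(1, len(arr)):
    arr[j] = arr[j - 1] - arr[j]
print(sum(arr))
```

-33

j=1: arr[1] = 4-3 = 1 → [4, 1, 4, 5, 2, 7]
j=2: arr[2] = 1-4 = -3 → [4, 1, -3, 5, 2, 7]
j=3: arr[3] = (-3)-5 = -8 → [4, 1, -3, -8, 2, 7]
j=4: arr[4] = (-8)-2 = -10 → [4, 1, -3, -8, -10, 7]
j=5: arr[5] = (-10)-7 = -17 → [4, 1, -3, -8, -10, -17]
sum = -33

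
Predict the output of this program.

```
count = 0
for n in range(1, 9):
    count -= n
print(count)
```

-36

n=1: count = 0-1 = -1
n=2: count = (-1)-2 = -3
n=3: count = (-3)-3 = -6
n=4: count = (-6)-4 = -10
n=5: count = (-10)-5 = -15
n=6: count = (-15)-6 = -21
n=7: count = (-21)-7 = -28
n=8: count = (-28)-8 = -36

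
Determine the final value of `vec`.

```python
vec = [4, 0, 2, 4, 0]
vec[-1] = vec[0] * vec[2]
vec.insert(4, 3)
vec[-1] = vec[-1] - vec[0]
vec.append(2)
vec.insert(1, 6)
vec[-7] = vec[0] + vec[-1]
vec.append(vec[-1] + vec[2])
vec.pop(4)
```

[4, 6, 0, 2, 3, 4, 2, 2]

vec[-1] = vec[0]*vec[2] = 4*2 = 8 → [4, 0, 2, 4, 8]
insert 3 at 4 → [4, 0, 2, 4, 3, 8]
vec[-1] = vec[-1]-vec[0] = 8-4 = 4 → [4, 0, 2, 4, 3, 4]
append 2 → [4, 0, 2, 4, 3, 4, 2]
insert 6 at 1 → [4, 6, 0, 2, 4, 3, 4, 2]
vec[-7] = vec[0]+vec[-1] = 4+2 = 6 → [4, 6, 0, 2, 4, 3, 4, 2]
append vec[-1]+vec[2] = 2+0 = 2 → [4, 6, 0, 2, 4, 3, 4, 2, 2]
pop(4) removes 4 → [4, 6, 0, 2, 3, 4, 2, 2]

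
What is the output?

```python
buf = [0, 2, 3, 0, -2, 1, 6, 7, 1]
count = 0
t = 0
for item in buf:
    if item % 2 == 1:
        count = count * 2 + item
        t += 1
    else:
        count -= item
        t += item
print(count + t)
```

item=0: not odd, count = 0-0 = 0; t=0
item=2: not odd, count = 0-2 = -2; t=2
item=3: odd, count = (-2)*2+3 = -1; t=3
item=0: not odd, count = (-1)-0 = -1; t=3
item=-2: not odd, count = (-1)-(-2) = 1; t=1
item=1: odd, count = 1*2+1 = 3; t=2
item=6: not odd, count = 3-6 = -3; t=8
item=7: odd, count = (-3)*2+7 = 1; t=9
item=1: odd, count = 1*2+1 = 3; t=10
count+t = 3+10 = 13

13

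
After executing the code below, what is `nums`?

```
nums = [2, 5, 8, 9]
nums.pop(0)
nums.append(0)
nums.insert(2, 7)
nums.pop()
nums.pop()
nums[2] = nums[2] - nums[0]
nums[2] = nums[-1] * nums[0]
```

pop(0) removes 2 → [5, 8, 9]
append 0 → [5, 8, 9, 0]
insert 7 at 2 → [5, 8, 7, 9, 0]
pop() removes 0 → [5, 8, 7, 9]
pop() removes 9 → [5, 8, 7]
nums[2] = nums[2]-nums[0] = 7-5 = 2 → [5, 8, 2]
nums[2] = nums[-1]*nums[0] = 2*5 = 10 → [5, 8, 10]

[5, 8, 10]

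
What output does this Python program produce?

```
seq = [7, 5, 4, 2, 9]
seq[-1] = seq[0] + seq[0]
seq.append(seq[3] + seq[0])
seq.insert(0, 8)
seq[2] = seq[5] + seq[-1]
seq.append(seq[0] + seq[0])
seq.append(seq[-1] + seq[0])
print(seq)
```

[8, 7, 23, 4, 2, 14, 9, 16, 24]

seq[-1] = seq[0]+seq[0] = 7+7 = 14 → [7, 5, 4, 2, 14]
append seq[3]+seq[0] = 2+7 = 9 → [7, 5, 4, 2, 14, 9]
insert 8 at 0 → [8, 7, 5, 4, 2, 14, 9]
seq[2] = seq[5]+seq[-1] = 14+9 = 23 → [8, 7, 23, 4, 2, 14, 9]
append seq[0]+seq[0] = 8+8 = 16 → [8, 7, 23, 4, 2, 14, 9, 16]
append seq[-1]+seq[0] = 16+8 = 24 → [8, 7, 23, 4, 2, 14, 9, 16, 24]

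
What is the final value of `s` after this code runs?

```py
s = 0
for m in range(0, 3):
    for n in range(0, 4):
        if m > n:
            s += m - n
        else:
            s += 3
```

31

m=0,n=0: not 0>0, s = 0+3 = 3
m=0,n=1: not 0>1, s = 3+3 = 6
m=0,n=2: not 0>2, s = 6+3 = 9
m=0,n=3: not 0>3, s = 9+3 = 12
m=1,n=0: 1>0, s = 12+1 = 13
m=1,n=1: not 1>1, s = 13+3 = 16
m=1,n=2: not 1>2, s = 16+3 = 19
m=1,n=3: not 1>3, s = 19+3 = 22
m=2,n=0: 2>0, s = 22+2 = 24
m=2,n=1: 2>1, s = 24+1 = 25
m=2,n=2: not 2>2, s = 25+3 = 28
m=2,n=3: not 2>3, s = 28+3 = 31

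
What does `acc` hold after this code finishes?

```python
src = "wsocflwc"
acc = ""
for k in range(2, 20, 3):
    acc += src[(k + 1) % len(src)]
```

'cwsfco'

k=2: add src[3]='c' → 'c'
k=5: add src[6]='w' → 'cw'
k=8: add src[1]='s' → 'cws'
k=11: add src[4]='f' → 'cwsf'
k=14: add src[7]='c' → 'cwsfc'
k=17: add src[2]='o' → 'cwsfco'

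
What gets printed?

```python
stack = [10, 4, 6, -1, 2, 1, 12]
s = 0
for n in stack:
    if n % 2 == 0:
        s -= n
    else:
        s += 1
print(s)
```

n=10: even, s = 0-10 = -10
n=4: even, s = (-10)-4 = -14
n=6: even, s = (-14)-6 = -20
n=-1: not even, s = (-20)+1 = -19
n=2: even, s = (-19)-2 = -21
n=1: not even, s = (-21)+1 = -20
n=12: even, s = (-20)-12 = -32

-32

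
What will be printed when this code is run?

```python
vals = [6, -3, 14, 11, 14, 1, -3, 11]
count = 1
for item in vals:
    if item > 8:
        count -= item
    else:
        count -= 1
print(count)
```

-53

item=6: not >8, count = 1-1 = 0
item=-3: not >8, count = 0-1 = -1
item=14: >8, count = (-1)-14 = -15
item=11: >8, count = (-15)-11 = -26
item=14: >8, count = (-26)-14 = -40
item=1: not >8, count = (-40)-1 = -41
item=-3: not >8, count = (-41)-1 = -42
item=11: >8, count = (-42)-11 = -53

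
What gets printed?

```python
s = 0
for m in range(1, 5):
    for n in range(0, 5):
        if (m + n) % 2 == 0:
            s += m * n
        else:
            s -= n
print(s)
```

m=1,n=0: odd sum, s = 0-0 = 0
m=1,n=1: even sum, s = 0+1 = 1
m=1,n=2: odd sum, s = 1-2 = -1
m=1,n=3: even sum, s = (-1)+3 = 2
m=1,n=4: odd sum, s = 2-4 = -2
m=2,n=0: even sum, s = (-2)+0 = -2
m=2,n=1: odd sum, s = (-2)-1 = -3
m=2,n=2: even sum, s = (-3)+4 = 1
m=2,n=3: odd sum, s = 1-3 = -2
m=2,n=4: even sum, s = (-2)+8 = 6
m=3,n=0: odd sum, s = 6-0 = 6
m=3,n=1: even sum, s = 6+3 = 9
m=3,n=2: odd sum, s = 9-2 = 7
m=3,n=3: even sum, s = 7+9 = 16
m=3,n=4: odd sum, s = 16-4 = 12
m=4,n=0: even sum, s = 12+0 = 12
m=4,n=1: odd sum, s = 12-1 = 11
m=4,n=2: even sum, s = 11+8 = 19
m=4,n=3: odd sum, s = 19-3 = 16
m=4,n=4: even sum, s = 16+16 = 32

32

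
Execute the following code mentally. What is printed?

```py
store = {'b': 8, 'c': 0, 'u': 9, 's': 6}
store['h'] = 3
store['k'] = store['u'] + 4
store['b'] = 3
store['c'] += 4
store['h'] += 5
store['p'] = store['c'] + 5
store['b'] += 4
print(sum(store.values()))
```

store['h'] = 3 → {'b': 8, 'c': 0, 'u': 9, 's': 6, 'h': 3}
store['k'] = store['u']+4 = 13 → {'b': 8, 'c': 0, 'u': 9, 's': 6, 'h': 3, 'k': 13}
store['b'] = 3 → {'b': 3, 'c': 0, 'u': 9, 's': 6, 'h': 3, 'k': 13}
store['c'] = 0+4 = 4 → {'b': 3, 'c': 4, 'u': 9, 's': 6, 'h': 3, 'k': 13}
store['h'] = 3+5 = 8 → {'b': 3, 'c': 4, 'u': 9, 's': 6, 'h': 8, 'k': 13}
store['p'] = store['c']+5 = 9 → {'b': 3, 'c': 4, 'u': 9, 's': 6, 'h': 8, 'k': 13, 'p': 9}
store['b'] = 3+4 = 7 → {'b': 7, 'c': 4, 'u': 9, 's': 6, 'h': 8, 'k': 13, 'p': 9}
sum of values = 56

56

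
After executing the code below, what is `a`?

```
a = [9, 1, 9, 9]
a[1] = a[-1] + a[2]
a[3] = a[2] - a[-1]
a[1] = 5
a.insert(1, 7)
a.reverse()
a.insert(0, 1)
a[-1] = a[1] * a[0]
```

[1, 0, 9, 5, 7, 0]

a[1] = a[-1]+a[2] = 9+9 = 18 → [9, 18, 9, 9]
a[3] = a[2]-a[-1] = 9-9 = 0 → [9, 18, 9, 0]
a[1] = 5 → [9, 5, 9, 0]
insert 7 at 1 → [9, 7, 5, 9, 0]
reverse → [0, 9, 5, 7, 9]
insert 1 at 0 → [1, 0, 9, 5, 7, 9]
a[-1] = a[1]*a[0] = 0*1 = 0 → [1, 0, 9, 5, 7, 0]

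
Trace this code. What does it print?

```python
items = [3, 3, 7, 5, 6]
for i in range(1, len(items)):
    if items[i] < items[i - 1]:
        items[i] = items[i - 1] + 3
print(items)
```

[3, 3, 7, 10, 13]

i=1: 3>=3, unchanged → [3, 3, 7, 5, 6]
i=2: 7>=3, unchanged → [3, 3, 7, 5, 6]
i=3: 5<7, items[3] = 7+3 = 10 → [3, 3, 7, 10, 6]
i=4: 6<10, items[4] = 10+3 = 13 → [3, 3, 7, 10, 13]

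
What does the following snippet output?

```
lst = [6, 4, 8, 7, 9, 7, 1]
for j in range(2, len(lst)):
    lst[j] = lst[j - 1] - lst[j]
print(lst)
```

j=2: lst[2] = 4-8 = -4 → [6, 4, -4, 7, 9, 7, 1]
j=3: lst[3] = (-4)-7 = -11 → [6, 4, -4, -11, 9, 7, 1]
j=4: lst[4] = (-11)-9 = -20 → [6, 4, -4, -11, -20, 7, 1]
j=5: lst[5] = (-20)-7 = -27 → [6, 4, -4, -11, -20, -27, 1]
j=6: lst[6] = (-27)-1 = -28 → [6, 4, -4, -11, -20, -27, -28]

[6, 4, -4, -11, -20, -27, -28]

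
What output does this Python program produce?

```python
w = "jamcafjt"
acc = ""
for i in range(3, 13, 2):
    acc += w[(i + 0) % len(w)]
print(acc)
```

i=3: add w[3]='c' → 'c'
i=5: add w[5]='f' → 'cf'
i=7: add w[7]='t' → 'cft'
i=9: add w[1]='a' → 'cfta'
i=11: add w[3]='c' → 'cftac'

cftac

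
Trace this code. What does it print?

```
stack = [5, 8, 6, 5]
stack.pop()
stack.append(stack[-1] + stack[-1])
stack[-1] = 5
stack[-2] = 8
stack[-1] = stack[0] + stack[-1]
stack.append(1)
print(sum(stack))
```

pop() removes 5 → [5, 8, 6]
append stack[-1]+stack[-1] = 6+6 = 12 → [5, 8, 6, 12]
stack[-1] = 5 → [5, 8, 6, 5]
stack[-2] = 8 → [5, 8, 8, 5]
stack[-1] = stack[0]+stack[-1] = 5+5 = 10 → [5, 8, 8, 10]
append 1 → [5, 8, 8, 10, 1]
sum = 32

32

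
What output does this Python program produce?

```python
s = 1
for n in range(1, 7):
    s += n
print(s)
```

22

n=1: s = 1+1 = 2
n=2: s = 2+2 = 4
n=3: s = 4+3 = 7
n=4: s = 7+4 = 11
n=5: s = 11+5 = 16
n=6: s = 16+6 = 22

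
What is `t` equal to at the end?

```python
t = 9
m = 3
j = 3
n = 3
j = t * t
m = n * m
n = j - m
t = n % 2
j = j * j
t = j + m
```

6570

j = 9*9 = 81
m = 3*3 = 9
n = 81-9 = 72
t = 72%2 = 0
j = 81*81 = 6561
t = 6561+9 = 6570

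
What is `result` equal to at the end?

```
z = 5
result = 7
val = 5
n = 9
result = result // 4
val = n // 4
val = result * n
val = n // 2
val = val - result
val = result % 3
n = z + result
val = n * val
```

result = 7//4 = 1
val = 9//4 = 2
val = 1*9 = 9
val = 9//2 = 4
val = 4-1 = 3
val = 1%3 = 1
n = 5+1 = 6
val = 6*1 = 6

1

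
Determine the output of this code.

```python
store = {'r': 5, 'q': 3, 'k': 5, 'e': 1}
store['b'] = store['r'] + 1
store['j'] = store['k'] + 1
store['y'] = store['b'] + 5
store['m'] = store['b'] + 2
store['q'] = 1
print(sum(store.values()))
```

43

store['b'] = store['r']+1 = 6 → {'r': 5, 'q': 3, 'k': 5, 'e': 1, 'b': 6}
store['j'] = store['k']+1 = 6 → {'r': 5, 'q': 3, 'k': 5, 'e': 1, 'b': 6, 'j': 6}
store['y'] = store['b']+5 = 11 → {'r': 5, 'q': 3, 'k': 5, 'e': 1, 'b': 6, 'j': 6, 'y': 11}
store['m'] = store['b']+2 = 8 → {'r': 5, 'q': 3, 'k': 5, 'e': 1, 'b': 6, 'j': 6, 'y': 11, 'm': 8}
store['q'] = 1 → {'r': 5, 'q': 1, 'k': 5, 'e': 1, 'b': 6, 'j': 6, 'y': 11, 'm': 8}
sum of values = 43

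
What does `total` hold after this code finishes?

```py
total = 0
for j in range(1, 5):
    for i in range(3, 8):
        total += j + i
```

150

j=1,i=3: total = 0+4 = 4
j=1,i=4: total = 4+5 = 9
j=1,i=5: total = 9+6 = 15
j=1,i=6: total = 15+7 = 22
j=1,i=7: total = 22+8 = 30
j=2,i=3: total = 30+5 = 35
j=2,i=4: total = 35+6 = 41
j=2,i=5: total = 41+7 = 48
j=2,i=6: total = 48+8 = 56
j=2,i=7: total = 56+9 = 65
j=3,i=3: total = 65+6 = 71
j=3,i=4: total = 71+7 = 78
j=3,i=5: total = 78+8 = 86
j=3,i=6: total = 86+9 = 95
j=3,i=7: total = 95+10 = 105
j=4,i=3: total = 105+7 = 112
j=4,i=4: total = 112+8 = 120
j=4,i=5: total = 120+9 = 129
j=4,i=6: total = 129+10 = 139
j=4,i=7: total = 139+11 = 150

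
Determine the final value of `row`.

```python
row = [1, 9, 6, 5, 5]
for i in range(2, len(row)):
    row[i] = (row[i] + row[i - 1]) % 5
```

[1, 9, 0, 0, 0]

i=2: row[2] = (6+9)%5 = 0 → [1, 9, 0, 5, 5]
i=3: row[3] = (5+0)%5 = 0 → [1, 9, 0, 0, 5]
i=4: row[4] = (5+0)%5 = 0 → [1, 9, 0, 0, 0]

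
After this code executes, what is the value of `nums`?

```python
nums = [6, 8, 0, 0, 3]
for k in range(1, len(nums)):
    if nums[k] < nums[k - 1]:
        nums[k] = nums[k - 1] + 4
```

[6, 8, 12, 16, 20]

k=1: 8>=6, unchanged → [6, 8, 0, 0, 3]
k=2: 0<8, nums[2] = 8+4 = 12 → [6, 8, 12, 0, 3]
k=3: 0<12, nums[3] = 12+4 = 16 → [6, 8, 12, 16, 3]
k=4: 3<16, nums[4] = 16+4 = 20 → [6, 8, 12, 16, 20]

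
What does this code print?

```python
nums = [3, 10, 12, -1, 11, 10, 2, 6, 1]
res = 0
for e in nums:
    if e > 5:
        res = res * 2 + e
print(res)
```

326

e=3: not >5
e=10: >5, res = 0*2+10 = 10
e=12: >5, res = 10*2+12 = 32
e=-1: not >5
e=11: >5, res = 32*2+11 = 75
e=10: >5, res = 75*2+10 = 160
e=2: not >5
e=6: >5, res = 160*2+6 = 326
e=1: not >5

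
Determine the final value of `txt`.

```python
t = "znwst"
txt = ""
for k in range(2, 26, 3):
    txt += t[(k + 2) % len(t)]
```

'twzsntwz'

k=2: add t[4]='t' → 't'
k=5: add t[2]='w' → 'tw'
k=8: add t[0]='z' → 'twz'
k=11: add t[3]='s' → 'twzs'
k=14: add t[1]='n' → 'twzsn'
k=17: add t[4]='t' → 'twzsnt'
k=20: add t[2]='w' → 'twzsntw'
k=23: add t[0]='z' → 'twzsntwz'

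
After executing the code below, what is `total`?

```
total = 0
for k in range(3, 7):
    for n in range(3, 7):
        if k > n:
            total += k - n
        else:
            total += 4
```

k=3,n=3: not 3>3, total = 0+4 = 4
k=3,n=4: not 3>4, total = 4+4 = 8
k=3,n=5: not 3>5, total = 8+4 = 12
k=3,n=6: not 3>6, total = 12+4 = 16
k=4,n=3: 4>3, total = 16+1 = 17
k=4,n=4: not 4>4, total = 17+4 = 21
k=4,n=5: not 4>5, total = 21+4 = 25
k=4,n=6: not 4>6, total = 25+4 = 29
k=5,n=3: 5>3, total = 29+2 = 31
k=5,n=4: 5>4, total = 31+1 = 32
k=5,n=5: not 5>5, total = 32+4 = 36
k=5,n=6: not 5>6, total = 36+4 = 40
k=6,n=3: 6>3, total = 40+3 = 43
k=6,n=4: 6>4, total = 43+2 = 45
k=6,n=5: 6>5, total = 45+1 = 46
k=6,n=6: not 6>6, total = 46+4 = 50

50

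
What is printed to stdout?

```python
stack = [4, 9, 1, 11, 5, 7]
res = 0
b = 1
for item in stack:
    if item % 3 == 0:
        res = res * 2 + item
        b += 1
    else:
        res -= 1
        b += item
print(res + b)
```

33

item=4: not %3==0, res = 0-1 = -1; b=5
item=9: %3==0, res = (-1)*2+9 = 7; b=6
item=1: not %3==0, res = 7-1 = 6; b=7
item=11: not %3==0, res = 6-1 = 5; b=18
item=5: not %3==0, res = 5-1 = 4; b=23
item=7: not %3==0, res = 4-1 = 3; b=30
res+b = 3+30 = 33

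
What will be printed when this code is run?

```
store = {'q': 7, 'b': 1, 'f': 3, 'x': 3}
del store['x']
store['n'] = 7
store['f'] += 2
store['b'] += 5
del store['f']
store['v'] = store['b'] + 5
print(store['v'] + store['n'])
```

del 'x' → {'q': 7, 'b': 1, 'f': 3}
store['n'] = 7 → {'q': 7, 'b': 1, 'f': 3, 'n': 7}
store['f'] = 3+2 = 5 → {'q': 7, 'b': 1, 'f': 5, 'n': 7}
store['b'] = 1+5 = 6 → {'q': 7, 'b': 6, 'f': 5, 'n': 7}
del 'f' → {'q': 7, 'b': 6, 'n': 7}
store['v'] = store['b']+5 = 11 → {'q': 7, 'b': 6, 'n': 7, 'v': 11}
store['v']+store['n'] = 11+7 = 18

18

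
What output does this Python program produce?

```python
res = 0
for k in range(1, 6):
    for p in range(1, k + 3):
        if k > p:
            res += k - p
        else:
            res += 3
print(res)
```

k=1,p=1: not 1>1, res = 0+3 = 3
k=1,p=2: not 1>2, res = 3+3 = 6
k=1,p=3: not 1>3, res = 6+3 = 9
k=2,p=1: 2>1, res = 9+1 = 10
k=2,p=2: not 2>2, res = 10+3 = 13
k=2,p=3: not 2>3, res = 13+3 = 16
k=2,p=4: not 2>4, res = 16+3 = 19
k=3,p=1: 3>1, res = 19+2 = 21
k=3,p=2: 3>2, res = 21+1 = 22
k=3,p=3: not 3>3, res = 22+3 = 25
k=3,p=4: not 3>4, res = 25+3 = 28
k=3,p=5: not 3>5, res = 28+3 = 31
k=4,p=1: 4>1, res = 31+3 = 34
k=4,p=2: 4>2, res = 34+2 = 36
k=4,p=3: 4>3, res = 36+1 = 37
k=4,p=4: not 4>4, res = 37+3 = 40
k=4,p=5: not 4>5, res = 40+3 = 43
k=4,p=6: not 4>6, res = 43+3 = 46
k=5,p=1: 5>1, res = 46+4 = 50
k=5,p=2: 5>2, res = 50+3 = 53
k=5,p=3: 5>3, res = 53+2 = 55
k=5,p=4: 5>4, res = 55+1 = 56
k=5,p=5: not 5>5, res = 56+3 = 59
k=5,p=6: not 5>6, res = 59+3 = 62
k=5,p=7: not 5>7, res = 62+3 = 65

65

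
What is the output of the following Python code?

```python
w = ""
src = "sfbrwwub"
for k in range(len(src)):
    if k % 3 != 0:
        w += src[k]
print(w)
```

k=0: skip
k=1: add 'f' → 'f'
k=2: add 'b' → 'fb'
k=3: skip
k=4: add 'w' → 'fbw'
k=5: add 'w' → 'fbww'
k=6: skip
k=7: add 'b' → 'fbwwb'

fbwwb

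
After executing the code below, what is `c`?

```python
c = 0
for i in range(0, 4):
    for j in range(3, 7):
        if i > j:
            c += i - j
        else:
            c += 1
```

i=0,j=3: not 0>3, c = 0+1 = 1
i=0,j=4: not 0>4, c = 1+1 = 2
i=0,j=5: not 0>5, c = 2+1 = 3
i=0,j=6: not 0>6, c = 3+1 = 4
i=1,j=3: not 1>3, c = 4+1 = 5
i=1,j=4: not 1>4, c = 5+1 = 6
i=1,j=5: not 1>5, c = 6+1 = 7
i=1,j=6: not 1>6, c = 7+1 = 8
i=2,j=3: not 2>3, c = 8+1 = 9
i=2,j=4: not 2>4, c = 9+1 = 10
i=2,j=5: not 2>5, c = 10+1 = 11
i=2,j=6: not 2>6, c = 11+1 = 12
i=3,j=3: not 3>3, c = 12+1 = 13
i=3,j=4: not 3>4, c = 13+1 = 14
i=3,j=5: not 3>5, c = 14+1 = 15
i=3,j=6: not 3>6, c = 15+1 = 16

16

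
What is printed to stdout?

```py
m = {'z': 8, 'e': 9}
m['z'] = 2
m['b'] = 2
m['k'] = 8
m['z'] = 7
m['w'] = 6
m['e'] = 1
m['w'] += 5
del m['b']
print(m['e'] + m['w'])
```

m['z'] = 2 → {'z': 2, 'e': 9}
m['b'] = 2 → {'z': 2, 'e': 9, 'b': 2}
m['k'] = 8 → {'z': 2, 'e': 9, 'b': 2, 'k': 8}
m['z'] = 7 → {'z': 7, 'e': 9, 'b': 2, 'k': 8}
m['w'] = 6 → {'z': 7, 'e': 9, 'b': 2, 'k': 8, 'w': 6}
m['e'] = 1 → {'z': 7, 'e': 1, 'b': 2, 'k': 8, 'w': 6}
m['w'] = 6+5 = 11 → {'z': 7, 'e': 1, 'b': 2, 'k': 8, 'w': 11}
del 'b' → {'z': 7, 'e': 1, 'k': 8, 'w': 11}
m['e']+m['w'] = 1+11 = 12

12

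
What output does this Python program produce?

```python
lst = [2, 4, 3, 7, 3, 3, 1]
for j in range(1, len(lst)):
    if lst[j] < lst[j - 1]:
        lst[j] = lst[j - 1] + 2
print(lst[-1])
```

j=1: 4>=2, unchanged → [2, 4, 3, 7, 3, 3, 1]
j=2: 3<4, lst[2] = 4+2 = 6 → [2, 4, 6, 7, 3, 3, 1]
j=3: 7>=6, unchanged → [2, 4, 6, 7, 3, 3, 1]
j=4: 3<7, lst[4] = 7+2 = 9 → [2, 4, 6, 7, 9, 3, 1]
j=5: 3<9, lst[5] = 9+2 = 11 → [2, 4, 6, 7, 9, 11, 1]
j=6: 1<11, lst[6] = 11+2 = 13 → [2, 4, 6, 7, 9, 11, 13]

13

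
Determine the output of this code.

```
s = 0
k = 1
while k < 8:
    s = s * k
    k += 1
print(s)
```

0

k=1: s = 0*1 = 0
k=2: s = 0*2 = 0
k=3: s = 0*3 = 0
k=4: s = 0*4 = 0
k=5: s = 0*5 = 0
k=6: s = 0*6 = 0
k=7: s = 0*7 = 0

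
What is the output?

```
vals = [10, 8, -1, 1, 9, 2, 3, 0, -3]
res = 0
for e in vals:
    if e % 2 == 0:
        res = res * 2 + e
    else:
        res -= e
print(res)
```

e=10: even, res = 0*2+10 = 10
e=8: even, res = 10*2+8 = 28
e=-1: not even, res = 28-(-1) = 29
e=1: not even, res = 29-1 = 28
e=9: not even, res = 28-9 = 19
e=2: even, res = 19*2+2 = 40
e=3: not even, res = 40-3 = 37
e=0: even, res = 37*2+0 = 74
e=-3: not even, res = 74-(-3) = 77

77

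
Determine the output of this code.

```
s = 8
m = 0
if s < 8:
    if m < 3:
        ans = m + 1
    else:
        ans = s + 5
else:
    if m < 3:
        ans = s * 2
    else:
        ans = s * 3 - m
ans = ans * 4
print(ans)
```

64

s=8, m=0
s < 8 is False; m < 3 is True
→ ans = s * 2 = 16
ans = 16*4 = 64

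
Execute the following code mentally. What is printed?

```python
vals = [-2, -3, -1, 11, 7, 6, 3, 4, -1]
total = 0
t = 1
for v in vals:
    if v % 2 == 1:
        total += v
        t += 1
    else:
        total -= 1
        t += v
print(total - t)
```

v=-2: not odd, total = 0-1 = -1; t=-1
v=-3: odd, total = (-1)+(-3) = -4; t=0
v=-1: odd, total = (-4)+(-1) = -5; t=1
v=11: odd, total = (-5)+11 = 6; t=2
v=7: odd, total = 6+7 = 13; t=3
v=6: not odd, total = 13-1 = 12; t=9
v=3: odd, total = 12+3 = 15; t=10
v=4: not odd, total = 15-1 = 14; t=14
v=-1: odd, total = 14+(-1) = 13; t=15
total-t = 13-15 = -2

-2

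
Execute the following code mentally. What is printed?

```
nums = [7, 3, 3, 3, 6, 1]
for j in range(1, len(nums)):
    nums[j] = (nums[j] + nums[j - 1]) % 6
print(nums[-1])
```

j=1: nums[1] = (3+7)%6 = 4 → [7, 4, 3, 3, 6, 1]
j=2: nums[2] = (3+4)%6 = 1 → [7, 4, 1, 3, 6, 1]
j=3: nums[3] = (3+1)%6 = 4 → [7, 4, 1, 4, 6, 1]
j=4: nums[4] = (6+4)%6 = 4 → [7, 4, 1, 4, 4, 1]
j=5: nums[5] = (1+4)%6 = 5 → [7, 4, 1, 4, 4, 5]

5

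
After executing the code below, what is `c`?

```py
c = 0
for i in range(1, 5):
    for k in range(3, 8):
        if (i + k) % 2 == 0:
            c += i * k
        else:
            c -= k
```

70

i=1,k=3: even sum, c = 0+3 = 3
i=1,k=4: odd sum, c = 3-4 = -1
i=1,k=5: even sum, c = (-1)+5 = 4
i=1,k=6: odd sum, c = 4-6 = -2
i=1,k=7: even sum, c = (-2)+7 = 5
i=2,k=3: odd sum, c = 5-3 = 2
i=2,k=4: even sum, c = 2+8 = 10
i=2,k=5: odd sum, c = 10-5 = 5
i=2,k=6: even sum, c = 5+12 = 17
i=2,k=7: odd sum, c = 17-7 = 10
i=3,k=3: even sum, c = 10+9 = 19
i=3,k=4: odd sum, c = 19-4 = 15
i=3,k=5: even sum, c = 15+15 = 30
i=3,k=6: odd sum, c = 30-6 = 24
i=3,k=7: even sum, c = 24+21 = 45
i=4,k=3: odd sum, c = 45-3 = 42
i=4,k=4: even sum, c = 42+16 = 58
i=4,k=5: odd sum, c = 58-5 = 53
i=4,k=6: even sum, c = 53+24 = 77
i=4,k=7: odd sum, c = 77-7 = 70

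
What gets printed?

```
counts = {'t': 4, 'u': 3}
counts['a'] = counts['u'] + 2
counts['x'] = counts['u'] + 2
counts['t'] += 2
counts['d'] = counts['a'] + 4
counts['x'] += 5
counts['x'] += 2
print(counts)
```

counts['a'] = counts['u']+2 = 5 → {'t': 4, 'u': 3, 'a': 5}
counts['x'] = counts['u']+2 = 5 → {'t': 4, 'u': 3, 'a': 5, 'x': 5}
counts['t'] = 4+2 = 6 → {'t': 6, 'u': 3, 'a': 5, 'x': 5}
counts['d'] = counts['a']+4 = 9 → {'t': 6, 'u': 3, 'a': 5, 'x': 5, 'd': 9}
counts['x'] = 5+5 = 10 → {'t': 6, 'u': 3, 'a': 5, 'x': 10, 'd': 9}
counts['x'] = 10+2 = 12 → {'t': 6, 'u': 3, 'a': 5, 'x': 12, 'd': 9}

{'t': 6, 'u': 3, 'a': 5, 'x': 12, 'd': 9}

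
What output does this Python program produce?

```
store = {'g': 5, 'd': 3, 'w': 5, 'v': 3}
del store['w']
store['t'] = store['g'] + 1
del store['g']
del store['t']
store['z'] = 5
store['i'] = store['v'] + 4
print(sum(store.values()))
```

del 'w' → {'g': 5, 'd': 3, 'v': 3}
store['t'] = store['g']+1 = 6 → {'g': 5, 'd': 3, 'v': 3, 't': 6}
del 'g' → {'d': 3, 'v': 3, 't': 6}
del 't' → {'d': 3, 'v': 3}
store['z'] = 5 → {'d': 3, 'v': 3, 'z': 5}
store['i'] = store['v']+4 = 7 → {'d': 3, 'v': 3, 'z': 5, 'i': 7}
sum of values = 18

18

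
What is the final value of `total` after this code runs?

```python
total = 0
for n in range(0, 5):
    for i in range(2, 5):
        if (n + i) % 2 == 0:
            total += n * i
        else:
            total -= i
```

n=0,i=2: even sum, total = 0+0 = 0
n=0,i=3: odd sum, total = 0-3 = -3
n=0,i=4: even sum, total = (-3)+0 = -3
n=1,i=2: odd sum, total = (-3)-2 = -5
n=1,i=3: even sum, total = (-5)+3 = -2
n=1,i=4: odd sum, total = (-2)-4 = -6
n=2,i=2: even sum, total = (-6)+4 = -2
n=2,i=3: odd sum, total = (-2)-3 = -5
n=2,i=4: even sum, total = (-5)+8 = 3
n=3,i=2: odd sum, total = 3-2 = 1
n=3,i=3: even sum, total = 1+9 = 10
n=3,i=4: odd sum, total = 10-4 = 6
n=4,i=2: even sum, total = 6+8 = 14
n=4,i=3: odd sum, total = 14-3 = 11
n=4,i=4: even sum, total = 11+16 = 27

27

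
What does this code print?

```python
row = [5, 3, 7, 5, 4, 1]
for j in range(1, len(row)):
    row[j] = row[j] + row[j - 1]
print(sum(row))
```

97

j=1: row[1] = 3+5 = 8 → [5, 8, 7, 5, 4, 1]
j=2: row[2] = 7+8 = 15 → [5, 8, 15, 5, 4, 1]
j=3: row[3] = 5+15 = 20 → [5, 8, 15, 20, 4, 1]
j=4: row[4] = 4+20 = 24 → [5, 8, 15, 20, 24, 1]
j=5: row[5] = 1+24 = 25 → [5, 8, 15, 20, 24, 25]
sum = 97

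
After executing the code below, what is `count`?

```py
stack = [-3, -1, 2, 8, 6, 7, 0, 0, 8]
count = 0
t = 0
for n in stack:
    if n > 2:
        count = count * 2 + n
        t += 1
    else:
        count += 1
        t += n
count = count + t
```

164

n=-3: not >2, count = 0+1 = 1; t=-3
n=-1: not >2, count = 1+1 = 2; t=-4
n=2: not >2, count = 2+1 = 3; t=-2
n=8: >2, count = 3*2+8 = 14; t=-1
n=6: >2, count = 14*2+6 = 34; t=0
n=7: >2, count = 34*2+7 = 75; t=1
n=0: not >2, count = 75+1 = 76; t=1
n=0: not >2, count = 76+1 = 77; t=1
n=8: >2, count = 77*2+8 = 162; t=2
count+t = 162+2 = 164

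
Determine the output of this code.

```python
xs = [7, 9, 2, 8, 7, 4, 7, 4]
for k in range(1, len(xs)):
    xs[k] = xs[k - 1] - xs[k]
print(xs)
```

k=1: xs[1] = 7-9 = -2 → [7, -2, 2, 8, 7, 4, 7, 4]
k=2: xs[2] = (-2)-2 = -4 → [7, -2, -4, 8, 7, 4, 7, 4]
k=3: xs[3] = (-4)-8 = -12 → [7, -2, -4, -12, 7, 4, 7, 4]
k=4: xs[4] = (-12)-7 = -19 → [7, -2, -4, -12, -19, 4, 7, 4]
k=5: xs[5] = (-19)-4 = -23 → [7, -2, -4, -12, -19, -23, 7, 4]
k=6: xs[6] = (-23)-7 = -30 → [7, -2, -4, -12, -19, -23, -30, 4]
k=7: xs[7] = (-30)-4 = -34 → [7, -2, -4, -12, -19, -23, -30, -34]

[7, -2, -4, -12, -19, -23, -30, -34]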